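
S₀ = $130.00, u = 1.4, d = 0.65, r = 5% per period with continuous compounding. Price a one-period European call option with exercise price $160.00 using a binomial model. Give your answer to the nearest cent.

Risk-neutral probability p = (e^0.05 − 0.65)/(1.4 − 0.65) = 0.4013/0.7500 = 0.5350
Terminal stock prices: S_u = 182, S_d = 84.5
Terminal payoffs (S − K): max(22, 0) = 22, max(-75.5, 0) = 0
Node 0 (S = 130): V_0 = e^(−0.05)·[0.5350·22.0000 + 0.4650·0.0000] = 11.1966

$11.20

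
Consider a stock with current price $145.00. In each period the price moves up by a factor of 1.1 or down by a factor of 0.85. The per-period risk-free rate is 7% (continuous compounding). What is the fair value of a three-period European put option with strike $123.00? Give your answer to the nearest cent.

Risk-neutral probability p = (e^0.07 − 0.85)/(1.1 − 0.85) = 0.2225/0.2500 = 0.8900
Terminal stock prices: S_uuu = 193, S_uud = 149.1, S_udd = 115.2, S_ddd = 89.05
Terminal payoffs (K − S): max(-70, 0) = 0, max(-26.13, 0) = 0, max(7.761, 0) = 7.761, max(33.95, 0) = 33.95
Node uu (S = 175.5): V_uu = e^(−0.07)·[0.8900·0.0000 + 0.1100·0.0000] = 0.0000
Node ud (S = 135.6): V_ud = e^(−0.07)·[0.8900·0.0000 + 0.1100·7.7613] = 0.7958
Node dd (S = 104.8): V_dd = e^(−0.07)·[0.8900·7.7613 + 0.1100·33.9519] = 9.9219
Node u (S = 159.5): V_u = e^(−0.07)·[0.8900·0.0000 + 0.1100·0.7958] = 0.0816
Node d (S = 123.2): V_d = e^(−0.07)·[0.8900·0.7958 + 0.1100·9.9219] = 1.6777
Node 0 (S = 145): V_0 = e^(−0.07)·[0.8900·0.0816 + 0.1100·1.6777] = 0.2397

$0.24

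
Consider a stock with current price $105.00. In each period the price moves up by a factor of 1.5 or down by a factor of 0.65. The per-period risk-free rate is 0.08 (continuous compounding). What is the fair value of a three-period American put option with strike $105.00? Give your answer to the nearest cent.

Risk-neutral probability p = (e^0.08 − 0.65)/(1.5 − 0.65) = 0.4333/0.8500 = 0.5097
Terminal stock prices: S_uuu = 354.4, S_uud = 153.6, S_udd = 66.54, S_ddd = 28.84
Terminal payoffs (K − S): max(-249.4, 0) = 0, max(-48.56, 0) = 0, max(38.46, 0) = 38.46, max(76.16, 0) = 76.16
Node uu (S = 236.2): continuation = e^(−0.08)·[0.5097·0.0000 + 0.4903·0.0000] = 0.0000; exercise value = 0.0000 ≤ continuation, so V_uu = 0.0000
Node ud (S = 102.4): continuation = e^(−0.08)·[0.5097·0.0000 + 0.4903·38.4562] = 17.4037; exercise value = 2.6250 ≤ continuation, so V_ud = 17.4037
Node dd (S = 44.36): continuation = e^(−0.08)·[0.5097·38.4562 + 0.4903·76.1644] = 52.5647; exercise value = 60.6375 > continuation, so V_dd = 60.6375 (exercise)
Node u (S = 157.5): continuation = e^(−0.08)·[0.5097·0.0000 + 0.4903·17.4037] = 7.8762; exercise value = 0.0000 ≤ continuation, so V_u = 7.8762
Node d (S = 68.25): continuation = e^(−0.08)·[0.5097·17.4037 + 0.4903·60.6375] = 35.6315; exercise value = 36.7500 > continuation, so V_d = 36.7500 (exercise)
Node 0 (S = 105): continuation = e^(−0.08)·[0.5097·7.8762 + 0.4903·36.7500] = 20.3377; exercise value = 0.0000 ≤ continuation, so V_0 = 20.3377

$20.34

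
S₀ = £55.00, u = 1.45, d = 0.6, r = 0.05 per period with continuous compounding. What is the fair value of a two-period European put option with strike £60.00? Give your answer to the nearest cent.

Risk-neutral probability p = (e^0.05 − 0.6)/(1.45 − 0.6) = 0.4513/0.8500 = 0.5309
Terminal stock prices: S_uu = 115.6, S_ud = 47.85, S_dd = 19.8
Terminal payoffs (K − S): max(-55.64, 0) = 0, max(12.15, 0) = 12.15, max(40.2, 0) = 40.2
Node u (S = 79.75): V_u = e^(−0.05)·[0.5309·0.0000 + 0.4691·12.1500] = 5.4215
Node d (S = 33): V_d = e^(−0.05)·[0.5309·12.1500 + 0.4691·40.2000] = 24.0738
Node 0 (S = 55): V_0 = e^(−0.05)·[0.5309·5.4215 + 0.4691·24.0738] = 13.4800

£13.48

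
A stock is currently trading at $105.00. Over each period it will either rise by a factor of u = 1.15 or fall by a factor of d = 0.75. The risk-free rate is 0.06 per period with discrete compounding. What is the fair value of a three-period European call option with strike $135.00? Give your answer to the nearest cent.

Risk-neutral probability p = (1 + 0.06 − 0.75)/(1.15 − 0.75) = 0.3100/0.4000 = 0.7750
Terminal stock prices: S_uuu = 159.7, S_uud = 104.1, S_udd = 67.92, S_ddd = 44.3
Terminal payoffs (S − K): max(24.69, 0) = 24.69, max(-30.85, 0) = 0, max(-67.08, 0) = 0, max(-90.7, 0) = 0
Node uu (S = 138.9): V_uu = 1/1.06·[0.7750·24.6919 + 0.2250·0.0000] = 18.0530
Node ud (S = 90.56): V_ud = 1/1.06·[0.7750·0.0000 + 0.2250·0.0000] = 0.0000
Node dd (S = 59.06): V_dd = 1/1.06·[0.7750·0.0000 + 0.2250·0.0000] = 0.0000
Node u (S = 120.7): V_u = 1/1.06·[0.7750·18.0530 + 0.2250·0.0000] = 13.1991
Node d (S = 78.75): V_d = 1/1.06·[0.7750·0.0000 + 0.2250·0.0000] = 0.0000
Node 0 (S = 105): V_0 = 1/1.06·[0.7750·13.1991 + 0.2250·0.0000] = 9.6503

$9.65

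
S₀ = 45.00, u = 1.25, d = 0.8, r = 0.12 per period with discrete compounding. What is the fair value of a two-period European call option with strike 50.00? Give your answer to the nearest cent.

8.19

Risk-neutral probability p = (1 + 0.12 − 0.8)/(1.25 − 0.8) = 0.3200/0.4500 = 0.7111
Terminal stock prices: S_uu = 70.31, S_ud = 45, S_dd = 28.8
Terminal payoffs (S − K): max(20.31, 0) = 20.31, max(-5, 0) = 0, max(-21.2, 0) = 0
Node u (S = 56.25): V_u = 1/1.12·[0.7111·20.3125 + 0.2889·0.0000] = 12.8968
Node d (S = 36): V_d = 1/1.12·[0.7111·0.0000 + 0.2889·0.0000] = 0.0000
Node 0 (S = 45): V_0 = 1/1.12·[0.7111·12.8968 + 0.2889·0.0000] = 8.1885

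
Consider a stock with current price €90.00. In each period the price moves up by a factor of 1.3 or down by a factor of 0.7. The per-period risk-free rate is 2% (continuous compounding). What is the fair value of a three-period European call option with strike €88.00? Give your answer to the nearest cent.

Risk-neutral probability p = (e^0.02 − 0.7)/(1.3 − 0.7) = 0.3202/0.6000 = 0.5337
Terminal stock prices: S_uuu = 197.7, S_uud = 106.5, S_udd = 57.33, S_ddd = 30.87
Terminal payoffs (S − K): max(109.7, 0) = 109.7, max(18.47, 0) = 18.47, max(-30.67, 0) = 0, max(-57.13, 0) = 0
Node uu (S = 152.1): V_uu = e^(−0.02)·[0.5337·109.7300 + 0.4663·18.4700] = 65.8425
Node ud (S = 81.9): V_ud = e^(−0.02)·[0.5337·18.4700 + 0.4663·0.0000] = 9.6617
Node dd (S = 44.1): V_dd = e^(−0.02)·[0.5337·0.0000 + 0.4663·0.0000] = 0.0000
Node u (S = 117): V_u = e^(−0.02)·[0.5337·65.8425 + 0.4663·9.6617] = 38.8587
Node d (S = 63): V_d = e^(−0.02)·[0.5337·9.6617 + 0.4663·0.0000] = 5.0540
Node 0 (S = 90): V_0 = e^(−0.02)·[0.5337·38.8587 + 0.4663·5.0540] = 22.6372

€22.64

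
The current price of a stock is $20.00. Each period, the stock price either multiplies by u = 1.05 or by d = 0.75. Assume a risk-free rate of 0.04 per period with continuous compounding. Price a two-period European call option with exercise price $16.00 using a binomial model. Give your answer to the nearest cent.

Risk-neutral probability p = (e^0.04 − 0.75)/(1.05 − 0.75) = 0.2908/0.3000 = 0.9694
Terminal stock prices: S_uu = 22.05, S_ud = 15.75, S_dd = 11.25
Terminal payoffs (S − K): max(6.05, 0) = 6.05, max(-0.25, 0) = 0, max(-4.75, 0) = 0
Node u (S = 21): V_u = e^(−0.04)·[0.9694·6.0500 + 0.0306·0.0000] = 5.6347
Node d (S = 15): V_d = e^(−0.04)·[0.9694·0.0000 + 0.0306·0.0000] = 0.0000
Node 0 (S = 20): V_0 = e^(−0.04)·[0.9694·5.6347 + 0.0306·0.0000] = 5.2480

$5.25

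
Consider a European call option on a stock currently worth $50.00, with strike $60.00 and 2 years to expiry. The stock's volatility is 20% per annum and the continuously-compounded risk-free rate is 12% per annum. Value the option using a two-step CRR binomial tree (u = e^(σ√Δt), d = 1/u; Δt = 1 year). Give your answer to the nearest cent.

CRR parameters: u = e^(σ√Δt) = e^(0.2·√1) = 1.2214, d = 1/u = 0.8187
Per-period rate: rΔt = 0.12·1 = 0.12, so R = e^0.12 = 1.1275
Risk-neutral probability p = (e^0.12 − 0.8187)/(1.2214 − 0.8187) = 0.3088/0.4027 = 0.7668
Terminal stock prices: S_uu = 74.59, S_ud = 50, S_dd = 33.52
Terminal payoffs (S − K): max(14.59, 0) = 14.59, max(-10, 0) = 0, max(-26.48, 0) = 0
Node u (S = 61.07): V_u = e^(−0.12)·[0.7668·14.5912 + 0.2332·0.0000] = 9.9233
Node d (S = 40.94): V_d = e^(−0.12)·[0.7668·0.0000 + 0.2332·0.0000] = 0.0000
Node 0 (S = 50): V_0 = e^(−0.12)·[0.7668·9.9233 + 0.2332·0.0000] = 6.7487

$6.75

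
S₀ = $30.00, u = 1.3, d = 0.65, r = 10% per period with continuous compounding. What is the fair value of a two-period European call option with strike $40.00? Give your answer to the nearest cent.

$4.30

Risk-neutral probability p = (e^0.1 − 0.65)/(1.3 − 0.65) = 0.4552/0.6500 = 0.7003
Terminal stock prices: S_uu = 50.7, S_ud = 25.35, S_dd = 12.68
Terminal payoffs (S − K): max(10.7, 0) = 10.7, max(-14.65, 0) = 0, max(-27.32, 0) = 0
Node u (S = 39): V_u = e^(−0.1)·[0.7003·10.7000 + 0.2997·0.0000] = 6.7798
Node d (S = 19.5): V_d = e^(−0.1)·[0.7003·0.0000 + 0.2997·0.0000] = 0.0000
Node 0 (S = 30): V_0 = e^(−0.1)·[0.7003·6.7798 + 0.2997·0.0000] = 4.2958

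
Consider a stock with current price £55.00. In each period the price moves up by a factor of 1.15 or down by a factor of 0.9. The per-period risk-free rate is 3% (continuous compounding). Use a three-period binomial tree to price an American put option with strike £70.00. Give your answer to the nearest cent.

£15.00

Risk-neutral probability p = (e^0.03 − 0.9)/(1.15 − 0.9) = 0.1305/0.2500 = 0.5218
Terminal stock prices: S_uuu = 83.65, S_uud = 65.46, S_udd = 51.23, S_ddd = 40.1
Terminal payoffs (K − S): max(-13.65, 0) = 0, max(4.536, 0) = 4.536, max(18.77, 0) = 18.77, max(29.9, 0) = 29.9
Node uu (S = 72.74): continuation = e^(−0.03)·[0.5218·0.0000 + 0.4782·4.5363] = 2.1050; exercise value = 0.0000 ≤ continuation, so V_uu = 2.1050
Node ud (S = 56.92): continuation = e^(−0.03)·[0.5218·4.5363 + 0.4782·18.7675] = 11.0062; exercise value = 13.0750 > continuation, so V_ud = 13.0750 (exercise)
Node dd (S = 44.55): continuation = e^(−0.03)·[0.5218·18.7675 + 0.4782·29.9050] = 23.3812; exercise value = 25.4500 > continuation, so V_dd = 25.4500 (exercise)
Node u (S = 63.25): continuation = e^(−0.03)·[0.5218·2.1050 + 0.4782·13.0750] = 7.1334; exercise value = 6.7500 ≤ continuation, so V_u = 7.1334
Node d (S = 49.5): continuation = e^(−0.03)·[0.5218·13.0750 + 0.4782·25.4500] = 18.4312; exercise value = 20.5000 > continuation, so V_d = 20.5000 (exercise)
Node 0 (S = 55): continuation = e^(−0.03)·[0.5218·7.1334 + 0.4782·20.5000] = 13.1254; exercise value = 15.0000 > continuation, so V_0 = 15.0000 (exercise)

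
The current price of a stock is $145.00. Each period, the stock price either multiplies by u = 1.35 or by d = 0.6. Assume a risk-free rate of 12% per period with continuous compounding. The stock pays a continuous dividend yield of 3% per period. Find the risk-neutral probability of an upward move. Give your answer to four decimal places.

p = 0.6589

Per-period risk-free factor R = e^0.12 = 1.1275; dividend-adjusted growth = e^(0.12−0.03) = 1.0942.
Risk-neutral probability p = (1.0942 − 0.6)/(1.35 − 0.6) = 0.4942/0.7500 = 0.6589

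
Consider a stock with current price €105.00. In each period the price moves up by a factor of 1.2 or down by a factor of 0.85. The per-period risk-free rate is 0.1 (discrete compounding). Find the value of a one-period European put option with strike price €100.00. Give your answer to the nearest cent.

Risk-neutral probability p = (1 + 0.1 − 0.85)/(1.2 − 0.85) = 0.2500/0.3500 = 0.7143
Terminal stock prices: S_u = 126, S_d = 89.25
Terminal payoffs (K − S): max(-26, 0) = 0, max(10.75, 0) = 10.75
Node 0 (S = 105): V_0 = 1/1.1·[0.7143·0.0000 + 0.2857·10.7500] = 2.7922

€2.79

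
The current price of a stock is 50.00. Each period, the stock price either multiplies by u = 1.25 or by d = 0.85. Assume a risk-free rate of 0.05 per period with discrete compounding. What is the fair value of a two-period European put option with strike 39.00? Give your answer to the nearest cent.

0.65

Risk-neutral probability p = (1 + 0.05 − 0.85)/(1.25 − 0.85) = 0.2000/0.4000 = 0.5000
Terminal stock prices: S_uu = 78.12, S_ud = 53.12, S_dd = 36.12
Terminal payoffs (K − S): max(-39.12, 0) = 0, max(-14.12, 0) = 0, max(2.875, 0) = 2.875
Node u (S = 62.5): V_u = 1/1.05·[0.5000·0.0000 + 0.5000·0.0000] = 0.0000
Node d (S = 42.5): V_d = 1/1.05·[0.5000·0.0000 + 0.5000·2.8750] = 1.3690
Node 0 (S = 50): V_0 = 1/1.05·[0.5000·0.0000 + 0.5000·1.3690] = 0.6519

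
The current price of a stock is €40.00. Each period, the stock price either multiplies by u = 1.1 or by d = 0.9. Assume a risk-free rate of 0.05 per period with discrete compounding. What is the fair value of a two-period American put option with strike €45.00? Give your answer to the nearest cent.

€5.00

Risk-neutral probability p = (1 + 0.05 − 0.9)/(1.1 − 0.9) = 0.1500/0.2000 = 0.7500
Terminal stock prices: S_uu = 48.4, S_ud = 39.6, S_dd = 32.4
Terminal payoffs (K − S): max(-3.4, 0) = 0, max(5.4, 0) = 5.4, max(12.6, 0) = 12.6
Node u (S = 44): continuation = 1/1.05·[0.7500·0.0000 + 0.2500·5.4000] = 1.2857; exercise value = 1.0000 ≤ continuation, so V_u = 1.2857
Node d (S = 36): continuation = 1/1.05·[0.7500·5.4000 + 0.2500·12.6000] = 6.8571; exercise value = 9.0000 > continuation, so V_d = 9.0000 (exercise)
Node 0 (S = 40): continuation = 1/1.05·[0.7500·1.2857 + 0.2500·9.0000] = 3.0612; exercise value = 5.0000 > continuation, so V_0 = 5.0000 (exercise)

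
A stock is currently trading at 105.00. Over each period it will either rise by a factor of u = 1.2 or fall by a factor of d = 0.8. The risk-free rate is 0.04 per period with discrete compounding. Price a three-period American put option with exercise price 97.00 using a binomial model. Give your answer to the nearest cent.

Risk-neutral probability p = (1 + 0.04 − 0.8)/(1.2 − 0.8) = 0.2400/0.4000 = 0.6000
Terminal stock prices: S_uuu = 181.4, S_uud = 121, S_udd = 80.64, S_ddd = 53.76
Terminal payoffs (K − S): max(-84.44, 0) = 0, max(-23.96, 0) = 0, max(16.36, 0) = 16.36, max(43.24, 0) = 43.24
Node uu (S = 151.2): continuation = 1/1.04·[0.6000·0.0000 + 0.4000·0.0000] = 0.0000; exercise value = 0.0000 ≤ continuation, so V_uu = 0.0000
Node ud (S = 100.8): continuation = 1/1.04·[0.6000·0.0000 + 0.4000·16.3600] = 6.2923; exercise value = 0.0000 ≤ continuation, so V_ud = 6.2923
Node dd (S = 67.2): continuation = 1/1.04·[0.6000·16.3600 + 0.4000·43.2400] = 26.0692; exercise value = 29.8000 > continuation, so V_dd = 29.8000 (exercise)
Node u (S = 126): continuation = 1/1.04·[0.6000·0.0000 + 0.4000·6.2923] = 2.4201; exercise value = 0.0000 ≤ continuation, so V_u = 2.4201
Node d (S = 84): continuation = 1/1.04·[0.6000·6.2923 + 0.4000·29.8000] = 15.0917; exercise value = 13.0000 ≤ continuation, so V_d = 15.0917
Node 0 (S = 105): continuation = 1/1.04·[0.6000·2.4201 + 0.4000·15.0917] = 7.2007; exercise value = 0.0000 ≤ continuation, so V_0 = 7.2007

7.20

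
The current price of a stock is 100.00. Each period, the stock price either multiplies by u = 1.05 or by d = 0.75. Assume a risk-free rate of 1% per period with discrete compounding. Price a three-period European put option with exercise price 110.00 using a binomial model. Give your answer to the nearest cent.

10.41

Risk-neutral probability p = (1 + 0.01 − 0.75)/(1.05 − 0.75) = 0.2600/0.3000 = 0.8667
Terminal stock prices: S_uuu = 115.8, S_uud = 82.69, S_udd = 59.06, S_ddd = 42.19
Terminal payoffs (K − S): max(-5.763, 0) = 0, max(27.31, 0) = 27.31, max(50.94, 0) = 50.94, max(67.81, 0) = 67.81
Node uu (S = 110.2): V_uu = 1/1.01·[0.8667·0.0000 + 0.1333·27.3125] = 3.6056
Node ud (S = 78.75): V_ud = 1/1.01·[0.8667·27.3125 + 0.1333·50.9375] = 30.1609
Node dd (S = 56.25): V_dd = 1/1.01·[0.8667·50.9375 + 0.1333·67.8125] = 52.6609
Node u (S = 105): V_u = 1/1.01·[0.8667·3.6056 + 0.1333·30.1609] = 7.0756
Node d (S = 75): V_d = 1/1.01·[0.8667·30.1609 + 0.1333·52.6609] = 32.8326
Node 0 (S = 100): V_0 = 1/1.01·[0.8667·7.0756 + 0.1333·32.8326] = 10.4058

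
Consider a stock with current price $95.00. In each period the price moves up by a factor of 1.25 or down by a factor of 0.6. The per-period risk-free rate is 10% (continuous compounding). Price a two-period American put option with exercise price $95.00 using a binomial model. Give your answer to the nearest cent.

Risk-neutral probability p = (e^0.1 − 0.6)/(1.25 − 0.6) = 0.5052/0.6500 = 0.7772
Terminal stock prices: S_uu = 148.4, S_ud = 71.25, S_dd = 34.2
Terminal payoffs (K − S): max(-53.44, 0) = 0, max(23.75, 0) = 23.75, max(60.8, 0) = 60.8
Node u (S = 118.8): continuation = e^(−0.1)·[0.7772·0.0000 + 0.2228·23.7500] = 4.7882; exercise value = 0.0000 ≤ continuation, so V_u = 4.7882
Node d (S = 57): continuation = e^(−0.1)·[0.7772·23.7500 + 0.2228·60.8000] = 28.9596; exercise value = 38.0000 > continuation, so V_d = 38.0000 (exercise)
Node 0 (S = 95): continuation = e^(−0.1)·[0.7772·4.7882 + 0.2228·38.0000] = 11.0284; exercise value = 0.0000 ≤ continuation, so V_0 = 11.0284

$11.03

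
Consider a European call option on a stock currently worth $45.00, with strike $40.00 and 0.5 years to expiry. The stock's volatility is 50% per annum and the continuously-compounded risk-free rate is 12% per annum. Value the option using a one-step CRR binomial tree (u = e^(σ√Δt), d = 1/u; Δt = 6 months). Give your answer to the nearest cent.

CRR parameters: u = e^(σ√Δt) = e^(0.5·√0.5) = 1.4241, d = 1/u = 0.7022
Per-period rate: rΔt = 0.12·0.5 = 0.06, so R = e^0.06 = 1.0618
Risk-neutral probability p = (e^0.06 − 0.7022)/(1.4241 − 0.7022) = 0.3596/0.7219 = 0.4982
Terminal stock prices: S_u = 64.09, S_d = 31.6
Terminal payoffs (S − K): max(24.09, 0) = 24.09, max(-8.402, 0) = 0
Node 0 (S = 45): V_0 = e^(−0.06)·[0.4982·24.0854 + 0.5018·0.0000] = 11.3000

$11.30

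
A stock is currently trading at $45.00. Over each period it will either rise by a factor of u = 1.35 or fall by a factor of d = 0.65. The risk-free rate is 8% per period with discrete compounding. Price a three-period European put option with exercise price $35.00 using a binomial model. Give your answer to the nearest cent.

$3.06

Risk-neutral probability p = (1 + 0.08 − 0.65)/(1.35 − 0.65) = 0.4300/0.7000 = 0.6143
Terminal stock prices: S_uuu = 110.7, S_uud = 53.31, S_udd = 25.67, S_ddd = 12.36
Terminal payoffs (K − S): max(-75.72, 0) = 0, max(-18.31, 0) = 0, max(9.333, 0) = 9.333, max(22.64, 0) = 22.64
Node uu (S = 82.01): V_uu = 1/1.08·[0.6143·0.0000 + 0.3857·0.0000] = 0.0000
Node ud (S = 39.49): V_ud = 1/1.08·[0.6143·0.0000 + 0.3857·9.3331] = 3.3333
Node dd (S = 19.01): V_dd = 1/1.08·[0.6143·9.3331 + 0.3857·22.6419] = 13.3949
Node u (S = 60.75): V_u = 1/1.08·[0.6143·0.0000 + 0.3857·3.3333] = 1.1904
Node d (S = 29.25): V_d = 1/1.08·[0.6143·3.3333 + 0.3857·13.3949] = 6.6798
Node 0 (S = 45): V_0 = 1/1.08·[0.6143·1.1904 + 0.3857·6.6798] = 3.0627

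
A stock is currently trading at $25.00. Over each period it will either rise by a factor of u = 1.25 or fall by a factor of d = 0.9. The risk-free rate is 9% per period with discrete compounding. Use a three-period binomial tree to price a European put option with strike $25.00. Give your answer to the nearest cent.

$0.50

Risk-neutral probability p = (1 + 0.09 − 0.9)/(1.25 − 0.9) = 0.1900/0.3500 = 0.5429
Terminal stock prices: S_uuu = 48.83, S_uud = 35.16, S_udd = 25.31, S_ddd = 18.23
Terminal payoffs (K − S): max(-23.83, 0) = 0, max(-10.16, 0) = 0, max(-0.3125, 0) = 0, max(6.775, 0) = 6.775
Node uu (S = 39.06): V_uu = 1/1.09·[0.5429·0.0000 + 0.4571·0.0000] = 0.0000
Node ud (S = 28.12): V_ud = 1/1.09·[0.5429·0.0000 + 0.4571·0.0000] = 0.0000
Node dd (S = 20.25): V_dd = 1/1.09·[0.5429·0.0000 + 0.4571·6.7750] = 2.8414
Node u (S = 31.25): V_u = 1/1.09·[0.5429·0.0000 + 0.4571·0.0000] = 0.0000
Node d (S = 22.5): V_d = 1/1.09·[0.5429·0.0000 + 0.4571·2.8414] = 1.1917
Node 0 (S = 25): V_0 = 1/1.09·[0.5429·0.0000 + 0.4571·1.1917] = 0.4998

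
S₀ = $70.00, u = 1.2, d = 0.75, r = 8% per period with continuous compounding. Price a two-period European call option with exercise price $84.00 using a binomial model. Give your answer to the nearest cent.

$7.85

Risk-neutral probability p = (e^0.08 − 0.75)/(1.2 − 0.75) = 0.3333/0.4500 = 0.7406
Terminal stock prices: S_uu = 100.8, S_ud = 63, S_dd = 39.38
Terminal payoffs (S − K): max(16.8, 0) = 16.8, max(-21, 0) = 0, max(-44.62, 0) = 0
Node u (S = 84): V_u = e^(−0.08)·[0.7406·16.8000 + 0.2594·0.0000] = 11.4861
Node d (S = 52.5): V_d = e^(−0.08)·[0.7406·0.0000 + 0.2594·0.0000] = 0.0000
Node 0 (S = 70): V_0 = e^(−0.08)·[0.7406·11.4861 + 0.2594·0.0000] = 7.8530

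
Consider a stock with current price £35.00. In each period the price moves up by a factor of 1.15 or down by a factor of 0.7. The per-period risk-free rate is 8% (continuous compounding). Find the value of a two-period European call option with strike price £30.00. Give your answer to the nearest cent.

Risk-neutral probability p = (e^0.08 − 0.7)/(1.15 − 0.7) = 0.3833/0.4500 = 0.8517
Terminal stock prices: S_uu = 46.29, S_ud = 28.17, S_dd = 17.15
Terminal payoffs (S − K): max(16.29, 0) = 16.29, max(-1.825, 0) = 0, max(-12.85, 0) = 0
Node u (S = 40.25): V_u = e^(−0.08)·[0.8517·16.2875 + 0.1483·0.0000] = 12.8063
Node d (S = 24.5): V_d = e^(−0.08)·[0.8517·0.0000 + 0.1483·0.0000] = 0.0000
Node 0 (S = 35): V_0 = e^(−0.08)·[0.8517·12.8063 + 0.1483·0.0000] = 10.0691

£10.07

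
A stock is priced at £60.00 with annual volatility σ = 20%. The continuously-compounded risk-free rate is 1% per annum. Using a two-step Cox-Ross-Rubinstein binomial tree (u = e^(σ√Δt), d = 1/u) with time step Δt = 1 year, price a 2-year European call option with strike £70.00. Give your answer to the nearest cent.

CRR parameters: u = e^(σ√Δt) = e^(0.2·√1) = 1.2214, d = 1/u = 0.8187
Per-period rate: rΔt = 0.01·1 = 0.01, so R = e^0.01 = 1.0101
Risk-neutral probability p = (e^0.01 − 0.8187)/(1.2214 − 0.8187) = 0.1913/0.4027 = 0.4751
Terminal stock prices: S_uu = 89.51, S_ud = 60, S_dd = 40.22
Terminal payoffs (S − K): max(19.51, 0) = 19.51, max(-10, 0) = 0, max(-29.78, 0) = 0
Node u (S = 73.28): V_u = e^(−0.01)·[0.4751·19.5095 + 0.5249·0.0000] = 9.1772
Node d (S = 49.12): V_d = e^(−0.01)·[0.4751·0.0000 + 0.5249·0.0000] = 0.0000
Node 0 (S = 60): V_0 = e^(−0.01)·[0.4751·9.1772 + 0.5249·0.0000] = 4.3169

£4.32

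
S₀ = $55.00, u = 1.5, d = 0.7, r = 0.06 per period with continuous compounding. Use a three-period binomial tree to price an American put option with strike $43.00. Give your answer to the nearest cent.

$4.85

Risk-neutral probability p = (e^0.06 − 0.7)/(1.5 − 0.7) = 0.3618/0.8000 = 0.4523
Terminal stock prices: S_uuu = 185.6, S_uud = 86.62, S_udd = 40.42, S_ddd = 18.86
Terminal payoffs (K − S): max(-142.6, 0) = 0, max(-43.62, 0) = 0, max(2.575, 0) = 2.575, max(24.14, 0) = 24.14
Node uu (S = 123.8): continuation = e^(−0.06)·[0.4523·0.0000 + 0.5477·0.0000] = 0.0000; exercise value = 0.0000 ≤ continuation, so V_uu = 0.0000
Node ud (S = 57.75): continuation = e^(−0.06)·[0.4523·0.0000 + 0.5477·2.5750] = 1.3282; exercise value = 0.0000 ≤ continuation, so V_ud = 1.3282
Node dd (S = 26.95): continuation = e^(−0.06)·[0.4523·2.5750 + 0.5477·24.1350] = 13.5459; exercise value = 16.0500 > continuation, so V_dd = 16.0500 (exercise)
Node u (S = 82.5): continuation = e^(−0.06)·[0.4523·0.0000 + 0.5477·1.3282] = 0.6851; exercise value = 0.0000 ≤ continuation, so V_u = 0.6851
Node d (S = 38.5): continuation = e^(−0.06)·[0.4523·1.3282 + 0.5477·16.0500] = 8.8445; exercise value = 4.5000 ≤ continuation, so V_d = 8.8445
Node 0 (S = 55): continuation = e^(−0.06)·[0.4523·0.6851 + 0.5477·8.8445] = 4.8539; exercise value = 0.0000 ≤ continuation, so V_0 = 4.8539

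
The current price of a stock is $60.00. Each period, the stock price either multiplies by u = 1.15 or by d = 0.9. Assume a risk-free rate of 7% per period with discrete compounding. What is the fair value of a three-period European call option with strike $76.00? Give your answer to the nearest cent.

Risk-neutral probability p = (1 + 0.07 − 0.9)/(1.15 − 0.9) = 0.1700/0.2500 = 0.6800
Terminal stock prices: S_uuu = 91.25, S_uud = 71.41, S_udd = 55.89, S_ddd = 43.74
Terminal payoffs (S − K): max(15.25, 0) = 15.25, max(-4.585, 0) = 0, max(-20.11, 0) = 0, max(-32.26, 0) = 0
Node uu (S = 79.35): V_uu = 1/1.07·[0.6800·15.2525 + 0.3200·0.0000] = 9.6932
Node ud (S = 62.1): V_ud = 1/1.07·[0.6800·0.0000 + 0.3200·0.0000] = 0.0000
Node dd (S = 48.6): V_dd = 1/1.07·[0.6800·0.0000 + 0.3200·0.0000] = 0.0000
Node u (S = 69): V_u = 1/1.07·[0.6800·9.6932 + 0.3200·0.0000] = 6.1602
Node d (S = 54): V_d = 1/1.07·[0.6800·0.0000 + 0.3200·0.0000] = 0.0000
Node 0 (S = 60): V_0 = 1/1.07·[0.6800·6.1602 + 0.3200·0.0000] = 3.9149

$3.91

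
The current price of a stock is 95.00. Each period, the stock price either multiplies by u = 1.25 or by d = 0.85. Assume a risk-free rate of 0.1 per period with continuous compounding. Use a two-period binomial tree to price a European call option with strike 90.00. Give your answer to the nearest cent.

Risk-neutral probability p = (e^0.1 − 0.85)/(1.25 − 0.85) = 0.2552/0.4000 = 0.6379
Terminal stock prices: S_uu = 148.4, S_ud = 100.9, S_dd = 68.64
Terminal payoffs (S − K): max(58.44, 0) = 58.44, max(10.94, 0) = 10.94, max(-21.36, 0) = 0
Node u (S = 118.8): V_u = e^(−0.1)·[0.6379·58.4375 + 0.3621·10.9375] = 37.3146
Node d (S = 80.75): V_d = e^(−0.1)·[0.6379·10.9375 + 0.3621·0.0000] = 6.3133
Node 0 (S = 95): V_0 = e^(−0.1)·[0.6379·37.3146 + 0.3621·6.3133] = 23.6071

23.61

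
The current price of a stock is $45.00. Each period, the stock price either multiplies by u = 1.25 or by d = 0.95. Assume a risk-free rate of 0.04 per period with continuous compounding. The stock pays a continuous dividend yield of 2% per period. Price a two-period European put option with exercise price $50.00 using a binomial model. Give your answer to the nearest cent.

Per-period risk-free factor R = e^0.04 = 1.0408; dividend-adjusted growth = e^(0.04−0.02) = 1.0202.
Risk-neutral probability p = (1.0202 − 0.95)/(1.25 − 0.95) = 0.0702/0.3000 = 0.2340
Terminal stock prices: S_uu = 70.31, S_ud = 53.44, S_dd = 40.61
Terminal payoffs (K − S): max(-20.31, 0) = 0, max(-3.438, 0) = 0, max(9.388, 0) = 9.388
Node u (S = 56.25): V_u = e^(−0.04)·[0.2340·0.0000 + 0.7660·0.0000] = 0.0000
Node d (S = 42.75): V_d = e^(−0.04)·[0.2340·0.0000 + 0.7660·9.3875] = 6.9088
Node 0 (S = 45): V_0 = e^(−0.04)·[0.2340·0.0000 + 0.7660·6.9088] = 5.0846

$5.08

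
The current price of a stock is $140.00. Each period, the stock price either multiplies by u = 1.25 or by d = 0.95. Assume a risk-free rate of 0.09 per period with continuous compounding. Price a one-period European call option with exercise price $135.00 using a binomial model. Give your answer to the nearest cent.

$17.57

Risk-neutral probability p = (e^0.09 − 0.95)/(1.25 − 0.95) = 0.1442/0.3000 = 0.4806
Terminal stock prices: S_u = 175, S_d = 133
Terminal payoffs (S − K): max(40, 0) = 40, max(-2, 0) = 0
Node 0 (S = 140): V_0 = e^(−0.09)·[0.4806·40.0000 + 0.5194·0.0000] = 17.5687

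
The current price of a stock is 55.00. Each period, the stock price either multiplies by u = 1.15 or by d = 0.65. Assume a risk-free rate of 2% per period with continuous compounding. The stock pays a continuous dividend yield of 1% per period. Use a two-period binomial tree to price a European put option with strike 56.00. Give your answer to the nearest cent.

Per-period risk-free factor R = e^0.02 = 1.0202; dividend-adjusted growth = e^(0.02−0.01) = 1.0101.
Risk-neutral probability p = (1.0101 − 0.65)/(1.15 − 0.65) = 0.3601/0.5000 = 0.7201
Terminal stock prices: S_uu = 72.74, S_ud = 41.11, S_dd = 23.24
Terminal payoffs (K − S): max(-16.74, 0) = 0, max(14.89, 0) = 14.89, max(32.76, 0) = 32.76
Node u (S = 63.25): V_u = e^(−0.02)·[0.7201·0.0000 + 0.2799·14.8875] = 4.0845
Node d (S = 35.75): V_d = e^(−0.02)·[0.7201·14.8875 + 0.2799·32.7625] = 19.4968
Node 0 (S = 55): V_0 = e^(−0.02)·[0.7201·4.0845 + 0.2799·19.4968] = 8.2321

8.23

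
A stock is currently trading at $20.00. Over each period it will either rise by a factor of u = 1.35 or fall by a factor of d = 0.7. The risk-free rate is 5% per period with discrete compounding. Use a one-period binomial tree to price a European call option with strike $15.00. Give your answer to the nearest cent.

$6.15

Risk-neutral probability p = (1 + 0.05 − 0.7)/(1.35 − 0.7) = 0.3500/0.6500 = 0.5385
Terminal stock prices: S_u = 27, S_d = 14
Terminal payoffs (S − K): max(12, 0) = 12, max(-1, 0) = 0
Node 0 (S = 20): V_0 = 1/1.05·[0.5385·12.0000 + 0.4615·0.0000] = 6.1538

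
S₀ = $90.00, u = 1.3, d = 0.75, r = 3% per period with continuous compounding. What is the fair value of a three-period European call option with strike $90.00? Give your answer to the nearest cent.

$21.47

Risk-neutral probability p = (e^0.03 − 0.75)/(1.3 − 0.75) = 0.2805/0.5500 = 0.5099
Terminal stock prices: S_uuu = 197.7, S_uud = 114.1, S_udd = 65.81, S_ddd = 37.97
Terminal payoffs (S − K): max(107.7, 0) = 107.7, max(24.08, 0) = 24.08, max(-24.19, 0) = 0, max(-52.03, 0) = 0
Node uu (S = 152.1): V_uu = e^(−0.03)·[0.5099·107.7300 + 0.4901·24.0750] = 64.7599
Node ud (S = 87.75): V_ud = e^(−0.03)·[0.5099·24.0750 + 0.4901·0.0000] = 11.9134
Node dd (S = 50.62): V_dd = e^(−0.03)·[0.5099·0.0000 + 0.4901·0.0000] = 0.0000
Node u (S = 117): V_u = e^(−0.03)·[0.5099·64.7599 + 0.4901·11.9134] = 37.7123
Node d (S = 67.5): V_d = e^(−0.03)·[0.5099·11.9134 + 0.4901·0.0000] = 5.8953
Node 0 (S = 90): V_0 = e^(−0.03)·[0.5099·37.7123 + 0.4901·5.8953] = 21.4656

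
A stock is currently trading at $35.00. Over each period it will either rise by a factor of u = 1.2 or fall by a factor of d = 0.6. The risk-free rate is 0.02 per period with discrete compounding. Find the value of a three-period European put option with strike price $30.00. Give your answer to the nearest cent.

$3.22

Risk-neutral probability p = (1 + 0.02 − 0.6)/(1.2 − 0.6) = 0.4200/0.6000 = 0.7000
Terminal stock prices: S_uuu = 60.48, S_uud = 30.24, S_udd = 15.12, S_ddd = 7.56
Terminal payoffs (K − S): max(-30.48, 0) = 0, max(-0.24, 0) = 0, max(14.88, 0) = 14.88, max(22.44, 0) = 22.44
Node uu (S = 50.4): V_uu = 1/1.02·[0.7000·0.0000 + 0.3000·0.0000] = 0.0000
Node ud (S = 25.2): V_ud = 1/1.02·[0.7000·0.0000 + 0.3000·14.8800] = 4.3765
Node dd (S = 12.6): V_dd = 1/1.02·[0.7000·14.8800 + 0.3000·22.4400] = 16.8118
Node u (S = 42): V_u = 1/1.02·[0.7000·0.0000 + 0.3000·4.3765] = 1.2872
Node d (S = 21): V_d = 1/1.02·[0.7000·4.3765 + 0.3000·16.8118] = 7.9481
Node 0 (S = 35): V_0 = 1/1.02·[0.7000·1.2872 + 0.3000·7.9481] = 3.2210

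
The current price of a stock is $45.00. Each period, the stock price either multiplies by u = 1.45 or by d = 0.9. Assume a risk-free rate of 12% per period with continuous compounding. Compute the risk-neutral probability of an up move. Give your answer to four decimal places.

Risk-neutral probability p = (e^0.12 − 0.9)/(1.45 − 0.9) = 0.2275/0.5500 = 0.4136

p = 0.4136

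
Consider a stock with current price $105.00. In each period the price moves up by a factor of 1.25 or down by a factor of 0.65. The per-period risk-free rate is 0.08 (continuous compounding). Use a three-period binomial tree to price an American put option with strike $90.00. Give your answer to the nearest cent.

Risk-neutral probability p = (e^0.08 − 0.65)/(1.25 − 0.65) = 0.4333/0.6000 = 0.7221
Terminal stock prices: S_uuu = 205.1, S_uud = 106.6, S_udd = 55.45, S_ddd = 28.84
Terminal payoffs (K − S): max(-115.1, 0) = 0, max(-16.64, 0) = 0, max(34.55, 0) = 34.55, max(61.16, 0) = 61.16
Node uu (S = 164.1): continuation = e^(−0.08)·[0.7221·0.0000 + 0.2779·0.0000] = 0.0000; exercise value = 0.0000 ≤ continuation, so V_uu = 0.0000
Node ud (S = 85.31): continuation = e^(−0.08)·[0.7221·0.0000 + 0.2779·34.5469] = 8.8610; exercise value = 4.6875 ≤ continuation, so V_ud = 8.8610
Node dd (S = 44.36): continuation = e^(−0.08)·[0.7221·34.5469 + 0.2779·61.1644] = 38.7180; exercise value = 45.6375 > continuation, so V_dd = 45.6375 (exercise)
Node u (S = 131.2): continuation = e^(−0.08)·[0.7221·0.0000 + 0.2779·8.8610] = 2.2728; exercise value = 0.0000 ≤ continuation, so V_u = 2.2728
Node d (S = 68.25): continuation = e^(−0.08)·[0.7221·8.8610 + 0.2779·45.6375] = 17.6126; exercise value = 21.7500 > continuation, so V_d = 21.7500 (exercise)
Node 0 (S = 105): continuation = e^(−0.08)·[0.7221·2.2728 + 0.2779·21.7500] = 7.0938; exercise value = 0.0000 ≤ continuation, so V_0 = 7.0938

$7.09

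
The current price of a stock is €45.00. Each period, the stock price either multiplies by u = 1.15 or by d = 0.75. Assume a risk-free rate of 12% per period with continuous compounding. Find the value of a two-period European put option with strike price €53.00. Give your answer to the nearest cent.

€1.25

Risk-neutral probability p = (e^0.12 − 0.75)/(1.15 − 0.75) = 0.3775/0.4000 = 0.9437
Terminal stock prices: S_uu = 59.51, S_ud = 38.81, S_dd = 25.31
Terminal payoffs (K − S): max(-6.512, 0) = 0, max(14.19, 0) = 14.19, max(27.69, 0) = 27.69
Node u (S = 51.75): V_u = e^(−0.12)·[0.9437·0.0000 + 0.0563·14.1875] = 0.7079
Node d (S = 33.75): V_d = e^(−0.12)·[0.9437·14.1875 + 0.0563·27.6875] = 13.2568
Node 0 (S = 45): V_0 = e^(−0.12)·[0.9437·0.7079 + 0.0563·13.2568] = 1.2540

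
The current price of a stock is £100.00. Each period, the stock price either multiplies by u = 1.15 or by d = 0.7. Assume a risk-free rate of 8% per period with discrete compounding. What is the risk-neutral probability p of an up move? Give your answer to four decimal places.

Risk-neutral probability p = (1 + 0.08 − 0.7)/(1.15 − 0.7) = 0.3800/0.4500 = 0.8444

p = 0.8444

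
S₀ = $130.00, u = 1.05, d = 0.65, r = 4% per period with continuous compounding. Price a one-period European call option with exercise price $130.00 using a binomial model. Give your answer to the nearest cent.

Risk-neutral probability p = (e^0.04 − 0.65)/(1.05 − 0.65) = 0.3908/0.4000 = 0.9770
Terminal stock prices: S_u = 136.5, S_d = 84.5
Terminal payoffs (S − K): max(6.5, 0) = 6.5, max(-45.5, 0) = 0
Node 0 (S = 130): V_0 = e^(−0.04)·[0.9770·6.5000 + 0.0230·0.0000] = 6.1017

$6.10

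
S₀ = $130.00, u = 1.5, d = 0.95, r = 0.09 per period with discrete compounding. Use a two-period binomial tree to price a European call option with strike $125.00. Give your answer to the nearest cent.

Risk-neutral probability p = (1 + 0.09 − 0.95)/(1.5 − 0.95) = 0.1400/0.5500 = 0.2545
Terminal stock prices: S_uu = 292.5, S_ud = 185.2, S_dd = 117.3
Terminal payoffs (S − K): max(167.5, 0) = 167.5, max(60.25, 0) = 60.25, max(-7.675, 0) = 0
Node u (S = 195): V_u = 1/1.09·[0.2545·167.5000 + 0.7455·60.2500] = 80.3211
Node d (S = 123.5): V_d = 1/1.09·[0.2545·60.2500 + 0.7455·0.0000] = 14.0701
Node 0 (S = 130): V_0 = 1/1.09·[0.2545·80.3211 + 0.7455·14.0701] = 28.3798

$28.38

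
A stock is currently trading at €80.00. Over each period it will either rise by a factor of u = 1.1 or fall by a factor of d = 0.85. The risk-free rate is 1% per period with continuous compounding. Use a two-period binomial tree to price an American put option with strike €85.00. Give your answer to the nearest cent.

€8.36

Risk-neutral probability p = (e^0.01 − 0.85)/(1.1 − 0.85) = 0.1601/0.2500 = 0.6402
Terminal stock prices: S_uu = 96.8, S_ud = 74.8, S_dd = 57.8
Terminal payoffs (K − S): max(-11.8, 0) = 0, max(10.2, 0) = 10.2, max(27.2, 0) = 27.2
Node u (S = 88): continuation = e^(−0.01)·[0.6402·0.0000 + 0.3598·10.2000] = 3.6334; exercise value = 0.0000 ≤ continuation, so V_u = 3.6334
Node d (S = 68): continuation = e^(−0.01)·[0.6402·10.2000 + 0.3598·27.2000] = 16.1542; exercise value = 17.0000 > continuation, so V_d = 17.0000 (exercise)
Node 0 (S = 80): continuation = e^(−0.01)·[0.6402·3.6334 + 0.3598·17.0000] = 8.3587; exercise value = 5.0000 ≤ continuation, so V_0 = 8.3587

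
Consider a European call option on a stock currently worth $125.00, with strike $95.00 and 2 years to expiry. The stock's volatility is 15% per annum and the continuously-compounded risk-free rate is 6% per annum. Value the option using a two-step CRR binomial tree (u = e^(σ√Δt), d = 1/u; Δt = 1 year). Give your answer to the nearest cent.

$40.98

CRR parameters: u = e^(σ√Δt) = e^(0.15·√1) = 1.1618, d = 1/u = 0.8607
Per-period rate: rΔt = 0.06·1 = 0.06, so R = e^0.06 = 1.0618
Risk-neutral probability p = (e^0.06 − 0.8607)/(1.1618 − 0.8607) = 0.2011/0.3011 = 0.6679
Terminal stock prices: S_uu = 168.7, S_ud = 125, S_dd = 92.6
Terminal payoffs (S − K): max(73.73, 0) = 73.73, max(30, 0) = 30, max(-2.398, 0) = 0
Node u (S = 145.2): V_u = e^(−0.06)·[0.6679·73.7324 + 0.3321·30.0000] = 55.7616
Node d (S = 107.6): V_d = e^(−0.06)·[0.6679·30.0000 + 0.3321·0.0000] = 18.8707
Node 0 (S = 125): V_0 = e^(−0.06)·[0.6679·55.7616 + 0.3321·18.8707] = 40.9771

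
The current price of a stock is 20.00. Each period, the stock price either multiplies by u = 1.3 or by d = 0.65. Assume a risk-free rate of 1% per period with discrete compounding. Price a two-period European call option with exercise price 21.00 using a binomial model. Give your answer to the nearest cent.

3.85

Risk-neutral probability p = (1 + 0.01 − 0.65)/(1.3 − 0.65) = 0.3600/0.6500 = 0.5538
Terminal stock prices: S_uu = 33.8, S_ud = 16.9, S_dd = 8.45
Terminal payoffs (S − K): max(12.8, 0) = 12.8, max(-4.1, 0) = 0, max(-12.55, 0) = 0
Node u (S = 26): V_u = 1/1.01·[0.5538·12.8000 + 0.4462·0.0000] = 7.0190
Node d (S = 13): V_d = 1/1.01·[0.5538·0.0000 + 0.4462·0.0000] = 0.0000
Node 0 (S = 20): V_0 = 1/1.01·[0.5538·7.0190 + 0.4462·0.0000] = 3.8490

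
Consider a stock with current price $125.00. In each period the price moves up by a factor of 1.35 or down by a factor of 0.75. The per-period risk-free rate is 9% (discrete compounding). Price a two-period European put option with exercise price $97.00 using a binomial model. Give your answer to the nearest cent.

Risk-neutral probability p = (1 + 0.09 − 0.75)/(1.35 − 0.75) = 0.3400/0.6000 = 0.5667
Terminal stock prices: S_uu = 227.8, S_ud = 126.6, S_dd = 70.31
Terminal payoffs (K − S): max(-130.8, 0) = 0, max(-29.56, 0) = 0, max(26.69, 0) = 26.69
Node u (S = 168.8): V_u = 1/1.09·[0.5667·0.0000 + 0.4333·0.0000] = 0.0000
Node d (S = 93.75): V_d = 1/1.09·[0.5667·0.0000 + 0.4333·26.6875] = 10.6097
Node 0 (S = 125): V_0 = 1/1.09·[0.5667·0.0000 + 0.4333·10.6097] = 4.2179

$4.22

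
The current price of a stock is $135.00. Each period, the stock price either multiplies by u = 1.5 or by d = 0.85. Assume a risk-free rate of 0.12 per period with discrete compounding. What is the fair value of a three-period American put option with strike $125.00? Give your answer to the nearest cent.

Risk-neutral probability p = (1 + 0.12 − 0.85)/(1.5 − 0.85) = 0.2700/0.6500 = 0.4154
Terminal stock prices: S_uuu = 455.6, S_uud = 258.2, S_udd = 146.3, S_ddd = 82.91
Terminal payoffs (K − S): max(-330.6, 0) = 0, max(-133.2, 0) = 0, max(-21.31, 0) = 0, max(42.09, 0) = 42.09
Node uu (S = 303.8): continuation = 1/1.12·[0.4154·0.0000 + 0.5846·0.0000] = 0.0000; exercise value = 0.0000 ≤ continuation, so V_uu = 0.0000
Node ud (S = 172.1): continuation = 1/1.12·[0.4154·0.0000 + 0.5846·0.0000] = 0.0000; exercise value = 0.0000 ≤ continuation, so V_ud = 0.0000
Node dd (S = 97.54): continuation = 1/1.12·[0.4154·0.0000 + 0.5846·42.0931] = 21.9717; exercise value = 27.4625 > continuation, so V_dd = 27.4625 (exercise)
Node u (S = 202.5): continuation = 1/1.12·[0.4154·0.0000 + 0.5846·0.0000] = 0.0000; exercise value = 0.0000 ≤ continuation, so V_u = 0.0000
Node d (S = 114.8): continuation = 1/1.12·[0.4154·0.0000 + 0.5846·27.4625] = 14.3348; exercise value = 10.2500 ≤ continuation, so V_d = 14.3348
Node 0 (S = 135): continuation = 1/1.12·[0.4154·0.0000 + 0.5846·14.3348] = 7.4825; exercise value = 0.0000 ≤ continuation, so V_0 = 7.4825

$7.48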